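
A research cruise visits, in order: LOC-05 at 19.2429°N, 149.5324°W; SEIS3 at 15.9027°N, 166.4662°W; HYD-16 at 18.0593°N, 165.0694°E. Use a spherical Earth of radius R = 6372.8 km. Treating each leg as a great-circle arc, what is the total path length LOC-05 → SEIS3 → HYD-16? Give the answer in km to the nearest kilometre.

LOC-05→SEIS3: c = 0.287583 rad, d = 1832.71 km
SEIS3→HYD-16: c = 0.476166 rad, d = 3034.51 km
Total = 1832.71 + 3034.51 = 4867.22 km

4867 km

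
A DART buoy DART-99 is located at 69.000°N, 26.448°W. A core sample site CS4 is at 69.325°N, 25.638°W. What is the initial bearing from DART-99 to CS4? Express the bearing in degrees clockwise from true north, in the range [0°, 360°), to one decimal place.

41.2°

Δλ = 0.8100°
y = sin Δλ · cos φ₂ = 0.004991
x = cos φ₁ sin φ₂ − sin φ₁ cos φ₂ cos Δλ = 0.005705
θ = atan2(y, x) = 41.1809° → 41.1809° (mod 360°)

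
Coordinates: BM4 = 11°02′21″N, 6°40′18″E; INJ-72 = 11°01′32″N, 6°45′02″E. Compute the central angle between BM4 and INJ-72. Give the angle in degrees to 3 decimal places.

0.079°

BM4: φ = +11.03917°, λ = +6.67167°
INJ-72: φ = +11.02556°, λ = +6.75056°
Δφ = -0.0136°,  Δλ = 0.0789°
a = sin²(Δφ/2) + cos φ₁ cos φ₂ sin²(Δλ/2) = 0.000000
c = 2·arcsin(√a) = 0.001372 rad = 0.0786°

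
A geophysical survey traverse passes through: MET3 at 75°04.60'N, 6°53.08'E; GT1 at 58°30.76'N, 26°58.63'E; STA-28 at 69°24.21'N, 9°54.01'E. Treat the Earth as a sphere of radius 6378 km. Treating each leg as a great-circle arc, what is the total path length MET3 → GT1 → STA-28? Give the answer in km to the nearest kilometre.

MET3: φ = +75.07667°, λ = +6.88467°
GT1: φ = +58.51267°, λ = +26.97717°
STA-28: φ = +69.40350°, λ = +9.90017°
MET3→GT1: c = 0.316548 rad, d = 2018.94 km
GT1→STA-28: c = 0.229026 rad, d = 1460.73 km
Total = 2018.94 + 1460.73 = 3479.67 km

3480 km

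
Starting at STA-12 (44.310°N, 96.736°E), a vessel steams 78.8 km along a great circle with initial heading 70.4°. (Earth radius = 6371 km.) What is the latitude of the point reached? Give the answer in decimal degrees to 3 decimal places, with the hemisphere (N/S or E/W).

44.544°N

δ = d/R = 78.8/6371 = 0.012369 rad
φ₂ = arcsin(sin φ₁ cos δ + cos φ₁ sin δ cos θ)
   = arcsin(0.69854·0.99992 + 0.71557·0.01237·0.33545) = 44.54391°
λ₂ = λ₁ + atan2(sin θ sin δ cos φ₁, cos δ − sin φ₁ sin φ₂) = 97.67273°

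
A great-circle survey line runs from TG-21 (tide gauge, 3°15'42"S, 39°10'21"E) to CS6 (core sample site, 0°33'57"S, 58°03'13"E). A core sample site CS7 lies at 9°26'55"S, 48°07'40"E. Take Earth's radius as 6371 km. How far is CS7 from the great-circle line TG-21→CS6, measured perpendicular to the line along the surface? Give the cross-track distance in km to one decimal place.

818.7 km

TG-21: φ = -3.26167°, λ = +39.17250°
CS6: φ = -0.56583°, λ = +58.05361°
CS7: φ = -9.44861°, λ = +48.12778°
δ₁₃ = central angle TG-21→CS7 = 0.189117 rad  (haversine)
θ₁₃ = bearing TG-21→CS7 = 125.234°,  θ₁₂ = bearing TG-21→CS6 = 82.261°
dₓₜ = R·arcsin(sin δ₁₃ · sin(θ₁₃ − θ₁₂)) = 6371·arcsin(0.18799·sin(42.973°)) = 818.665 km
|dₓₜ| = 818.665 km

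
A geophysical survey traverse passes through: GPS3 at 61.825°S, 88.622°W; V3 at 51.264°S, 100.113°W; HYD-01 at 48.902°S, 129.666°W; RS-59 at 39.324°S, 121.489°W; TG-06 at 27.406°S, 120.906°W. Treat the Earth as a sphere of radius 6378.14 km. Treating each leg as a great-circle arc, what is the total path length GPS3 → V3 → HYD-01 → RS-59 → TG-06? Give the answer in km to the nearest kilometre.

6056 km

GPS3→V3: c = 0.214240 rad, d = 1366.45 km
V3→HYD-01: c = 0.331249 rad, d = 2112.75 km
HYD-01→RS-59: c = 0.195811 rad, d = 1248.91 km
RS-59→TG-06: c = 0.208180 rad, d = 1327.80 km
Total = 1366.45 + 2112.75 + 1248.91 + 1327.80 = 6055.92 km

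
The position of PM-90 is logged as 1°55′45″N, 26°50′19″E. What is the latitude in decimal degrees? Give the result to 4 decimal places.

1.9292°N

1° + 55′/60 + 45″/3600 = 1 + 0.91667 + 0.01250 = 1.9292°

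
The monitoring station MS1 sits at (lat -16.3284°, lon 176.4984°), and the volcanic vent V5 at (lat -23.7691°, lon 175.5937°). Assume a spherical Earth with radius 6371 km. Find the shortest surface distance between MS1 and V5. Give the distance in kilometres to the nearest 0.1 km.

Δφ = -7.4407°,  Δλ = -0.9047°
a = sin²(Δφ/2) + cos φ₁ cos φ₂ sin²(Δλ/2) = 0.004265
c = 2·arcsin(√a) = 0.130707 rad = 7.4890°
d = R·c = 6371 × 0.130707 = 832.7 km

832.7 km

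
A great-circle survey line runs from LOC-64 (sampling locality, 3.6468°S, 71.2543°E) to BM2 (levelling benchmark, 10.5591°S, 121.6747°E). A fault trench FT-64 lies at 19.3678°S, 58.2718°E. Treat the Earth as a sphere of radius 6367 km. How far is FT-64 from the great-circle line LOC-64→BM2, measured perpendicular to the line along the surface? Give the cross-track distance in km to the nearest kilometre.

1987 km

δ₁₃ = central angle LOC-64→FT-64 = 0.352459 rad  (haversine)
θ₁₃ = bearing LOC-64→FT-64 = 217.876°,  θ₁₂ = bearing LOC-64→BM2 = 100.691°
dₓₜ = R·arcsin(sin δ₁₃ · sin(θ₁₃ − θ₁₂)) = 6367·arcsin(0.34521·sin(117.185°)) = 1987.247 km
|dₓₜ| = 1987.247 km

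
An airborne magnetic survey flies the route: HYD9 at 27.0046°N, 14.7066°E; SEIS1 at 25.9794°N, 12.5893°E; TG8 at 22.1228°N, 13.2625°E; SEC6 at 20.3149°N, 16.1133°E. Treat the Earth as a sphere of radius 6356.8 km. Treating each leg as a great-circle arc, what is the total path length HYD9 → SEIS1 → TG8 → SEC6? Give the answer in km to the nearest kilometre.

HYD9→SEIS1: c = 0.037603 rad, d = 239.03 km
SEIS1→TG8: c = 0.068160 rad, d = 433.28 km
TG8→SEC6: c = 0.056095 rad, d = 356.59 km
Total = 239.03 + 433.28 + 356.59 = 1028.90 km

1029 km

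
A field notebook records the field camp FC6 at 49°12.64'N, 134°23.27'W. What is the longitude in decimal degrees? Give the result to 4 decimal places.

134.3878°W

134° + 23.27′/60 = 134 + 0.38783 = 134.3878°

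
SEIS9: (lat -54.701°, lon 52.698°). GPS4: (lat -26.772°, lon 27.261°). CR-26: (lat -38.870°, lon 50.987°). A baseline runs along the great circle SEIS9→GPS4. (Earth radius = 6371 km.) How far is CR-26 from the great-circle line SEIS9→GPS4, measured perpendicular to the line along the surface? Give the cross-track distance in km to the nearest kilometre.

1104 km

δ₁₃ = central angle SEIS9→CR-26 = 0.277037 rad  (haversine)
θ₁₃ = bearing SEIS9→CR-26 = 355.124°,  θ₁₂ = bearing SEIS9→GPS4 = 316.046°
dₓₜ = R·arcsin(sin δ₁₃ · sin(θ₁₃ − θ₁₂)) = 6371·arcsin(0.27351·sin(39.078°)) = 1103.967 km
|dₓₜ| = 1103.967 km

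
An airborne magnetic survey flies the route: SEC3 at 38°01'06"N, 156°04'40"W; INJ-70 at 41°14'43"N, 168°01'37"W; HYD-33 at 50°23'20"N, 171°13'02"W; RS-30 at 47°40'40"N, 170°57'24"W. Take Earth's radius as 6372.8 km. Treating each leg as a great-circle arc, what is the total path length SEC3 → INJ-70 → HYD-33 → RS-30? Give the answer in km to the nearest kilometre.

2432 km

SEC3: φ = +38.01833°, λ = -156.07778°
INJ-70: φ = +41.24528°, λ = -168.02694°
HYD-33: φ = +50.38889°, λ = -171.21722°
RS-30: φ = +47.67778°, λ = -170.95667°
SEC3→INJ-70: c = 0.170033 rad, d = 1083.59 km
INJ-70→HYD-33: c = 0.164195 rad, d = 1046.38 km
HYD-33→RS-30: c = 0.047412 rad, d = 302.14 km
Total = 1083.59 + 1046.38 + 302.14 = 2432.12 km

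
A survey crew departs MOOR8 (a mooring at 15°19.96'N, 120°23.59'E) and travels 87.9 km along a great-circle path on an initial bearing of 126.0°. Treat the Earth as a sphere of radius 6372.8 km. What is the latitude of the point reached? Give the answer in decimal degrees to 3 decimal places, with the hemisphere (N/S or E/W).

14.867°N

MOOR8: φ = +15.33267°, λ = +120.39317°
δ = d/R = 87.9/6372.8 = 0.013793 rad
φ₂ = arcsin(sin φ₁ cos δ + cos φ₁ sin δ cos θ)
   = arcsin(0.26442·0.99990 + 0.96441·0.01379·-0.58779) = 14.86719°
λ₂ = λ₁ + atan2(sin θ sin δ cos φ₁, cos δ − sin φ₁ sin φ₂) = 121.05466°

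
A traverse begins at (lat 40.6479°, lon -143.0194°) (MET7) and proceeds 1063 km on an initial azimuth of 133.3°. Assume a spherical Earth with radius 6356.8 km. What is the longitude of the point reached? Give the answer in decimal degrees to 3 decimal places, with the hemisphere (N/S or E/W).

δ = d/R = 1063/6356.8 = 0.167223 rad
φ₂ = arcsin(sin φ₁ cos δ + cos φ₁ sin δ cos θ)
   = arcsin(0.65141·0.98605 + 0.75873·0.16644·-0.68582) = 33.75984°
λ₂ = λ₁ + atan2(sin θ sin δ cos φ₁, cos δ − sin φ₁ sin φ₂) = -134.64142°

134.641°W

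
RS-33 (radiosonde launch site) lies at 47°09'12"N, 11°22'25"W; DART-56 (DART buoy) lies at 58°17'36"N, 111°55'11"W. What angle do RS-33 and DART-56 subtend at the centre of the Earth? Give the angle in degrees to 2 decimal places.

56.06°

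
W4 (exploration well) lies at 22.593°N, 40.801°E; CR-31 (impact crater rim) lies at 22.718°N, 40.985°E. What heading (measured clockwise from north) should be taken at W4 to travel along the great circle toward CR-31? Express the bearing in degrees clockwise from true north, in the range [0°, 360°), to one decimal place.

53.6°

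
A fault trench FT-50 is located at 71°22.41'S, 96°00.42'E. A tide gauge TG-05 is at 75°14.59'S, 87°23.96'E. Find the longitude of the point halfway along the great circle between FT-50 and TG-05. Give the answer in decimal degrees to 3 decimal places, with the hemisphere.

FT-50: φ = -71.37350°, λ = +96.00700°
TG-05: φ = -75.24317°, λ = +87.39933°
Bx = cos φ₂ cos Δλ = 0.251848,  By = cos φ₂ sin Δλ = -0.038123
φₘ = atan2(sin φ₁ + sin φ₂, √((cos φ₁ + Bx)² + By²)) = -73.35223°
λₘ = λ₁ + atan2(By, cos φ₁ + Bx) = 92.18894°

92.189°E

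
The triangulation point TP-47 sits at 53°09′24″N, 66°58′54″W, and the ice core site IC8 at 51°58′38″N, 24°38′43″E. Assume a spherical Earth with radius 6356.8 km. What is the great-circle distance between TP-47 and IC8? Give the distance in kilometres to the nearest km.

TP-47: φ = +53.15667°, λ = -66.98167°
IC8: φ = +51.97722°, λ = +24.64528°
Δφ = -1.1794°,  Δλ = 91.6269°
a = sin²(Δφ/2) + cos φ₁ cos φ₂ sin²(Δλ/2) = 0.190027
c = 2·arcsin(√a) = 0.902124 rad = 51.6879°
d = R·c = 6356.8 × 0.902124 = 5734.6 km

5735 km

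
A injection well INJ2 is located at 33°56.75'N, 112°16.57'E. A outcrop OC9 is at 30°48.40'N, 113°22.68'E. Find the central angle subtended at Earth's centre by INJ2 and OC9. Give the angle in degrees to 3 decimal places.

3.274°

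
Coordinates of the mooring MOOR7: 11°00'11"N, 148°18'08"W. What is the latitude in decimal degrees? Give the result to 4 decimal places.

11° + 0′/60 + 11″/3600 = 11 + 0.00000 + 0.00306 = 11.0031°

11.0031°N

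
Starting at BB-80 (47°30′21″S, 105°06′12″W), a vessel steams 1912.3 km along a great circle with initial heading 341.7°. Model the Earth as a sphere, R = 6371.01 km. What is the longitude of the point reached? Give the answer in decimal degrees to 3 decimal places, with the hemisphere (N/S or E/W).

111.320°W

BB-80: φ = -47.50583°, λ = -105.10333°
δ = d/R = 1912.3/6371.01 = 0.300156 rad
φ₂ = arcsin(sin φ₁ cos δ + cos φ₁ sin δ cos θ)
   = arcsin(-0.73735·0.95529 + 0.67552·0.29567·0.94943) = -30.98084°
λ₂ = λ₁ + atan2(sin θ sin δ cos φ₁, cos δ − sin φ₁ sin φ₂) = -111.31987°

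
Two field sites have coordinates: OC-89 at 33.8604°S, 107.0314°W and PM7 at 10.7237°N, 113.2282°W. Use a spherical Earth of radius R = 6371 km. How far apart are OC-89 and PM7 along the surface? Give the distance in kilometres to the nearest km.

5001 km

Δφ = 44.5841°,  Δλ = -6.1968°
a = sin²(Δφ/2) + cos φ₁ cos φ₂ sin²(Δλ/2) = 0.146273
c = 2·arcsin(√a) = 0.784908 rad = 44.9719°
d = R·c = 6371 × 0.784908 = 5000.6 km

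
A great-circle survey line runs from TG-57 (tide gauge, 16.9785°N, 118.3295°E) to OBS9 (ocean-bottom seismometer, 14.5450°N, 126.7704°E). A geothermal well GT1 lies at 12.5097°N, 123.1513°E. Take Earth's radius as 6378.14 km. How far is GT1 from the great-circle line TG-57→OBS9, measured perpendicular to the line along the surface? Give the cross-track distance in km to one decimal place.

333.0 km

δ₁₃ = central angle TG-57→GT1 = 0.112705 rad  (haversine)
θ₁₃ = bearing TG-57→GT1 = 133.143°,  θ₁₂ = bearing TG-57→OBS9 = 105.498°
dₓₜ = R·arcsin(sin δ₁₃ · sin(θ₁₃ − θ₁₂)) = 6378.14·arcsin(0.11247·sin(27.645°)) = 332.987 km
|dₓₜ| = 332.987 km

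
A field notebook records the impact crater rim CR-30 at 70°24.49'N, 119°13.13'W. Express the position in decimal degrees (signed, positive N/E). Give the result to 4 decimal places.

+70.4082°, -119.2188°

lat: 70.4082° N → +70.4082°
lon: 119.2188° W → -119.2188°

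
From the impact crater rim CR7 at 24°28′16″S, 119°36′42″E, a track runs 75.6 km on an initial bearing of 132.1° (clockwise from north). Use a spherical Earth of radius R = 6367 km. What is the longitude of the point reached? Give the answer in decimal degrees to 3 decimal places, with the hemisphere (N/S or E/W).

120.168°E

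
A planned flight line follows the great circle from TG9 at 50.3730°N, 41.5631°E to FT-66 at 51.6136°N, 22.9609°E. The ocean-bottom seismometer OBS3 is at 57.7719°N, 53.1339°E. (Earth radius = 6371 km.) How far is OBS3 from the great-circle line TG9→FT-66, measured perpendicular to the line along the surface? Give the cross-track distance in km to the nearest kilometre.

δ₁₃ = central angle TG9→OBS3 = 0.174799 rad  (haversine)
θ₁₃ = bearing TG9→OBS3 = 37.957°,  θ₁₂ = bearing TG9→FT-66 = 283.249°
dₓₜ = R·arcsin(sin δ₁₃ · sin(θ₁₃ − θ₁₂)) = 6371·arcsin(0.17391·sin(-245.292°)) = 1010.781 km
|dₓₜ| = 1010.781 km

1011 km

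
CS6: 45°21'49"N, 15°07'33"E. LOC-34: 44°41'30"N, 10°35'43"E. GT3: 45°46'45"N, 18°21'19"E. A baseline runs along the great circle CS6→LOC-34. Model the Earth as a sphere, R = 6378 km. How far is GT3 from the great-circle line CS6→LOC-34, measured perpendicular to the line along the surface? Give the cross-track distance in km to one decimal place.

5.9 km

CS6: φ = +45.36361°, λ = +15.12583°
LOC-34: φ = +44.69167°, λ = +10.59528°
GT3: φ = +45.77917°, λ = +18.35528°
δ₁₃ = central angle CS6→GT3 = 0.040114 rad  (haversine)
θ₁₃ = bearing CS6→GT3 = 78.434°,  θ₁₂ = bearing CS6→LOC-34 = 259.758°
dₓₜ = R·arcsin(sin δ₁₃ · sin(θ₁₃ − θ₁₂)) = 6378·arcsin(0.04010·sin(-181.324°)) = 5.910 km
|dₓₜ| = 5.910 km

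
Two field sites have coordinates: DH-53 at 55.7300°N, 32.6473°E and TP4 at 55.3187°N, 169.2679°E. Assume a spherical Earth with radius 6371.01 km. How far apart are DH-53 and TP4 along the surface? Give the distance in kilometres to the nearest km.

7057 km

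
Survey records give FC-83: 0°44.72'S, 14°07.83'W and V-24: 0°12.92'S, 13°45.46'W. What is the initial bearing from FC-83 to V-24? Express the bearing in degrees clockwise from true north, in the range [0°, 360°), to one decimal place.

FC-83: φ = -0.74533°, λ = -14.13050°
V-24: φ = -0.21533°, λ = -13.75767°
Δλ = 0.3728°
y = sin Δλ · cos φ₂ = 0.006507
x = cos φ₁ sin φ₂ − sin φ₁ cos φ₂ cos Δλ = 0.009250
θ = atan2(y, x) = 35.1256° → 35.1256° (mod 360°)

35.1°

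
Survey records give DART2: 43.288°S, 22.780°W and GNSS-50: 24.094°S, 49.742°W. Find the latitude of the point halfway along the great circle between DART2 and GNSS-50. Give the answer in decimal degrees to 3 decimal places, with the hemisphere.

Bx = cos φ₂ cos Δλ = 0.813654,  By = cos φ₂ sin Δλ = -0.413898
φₘ = atan2(sin φ₁ + sin φ₂, √((cos φ₁ + Bx)² + By²)) = -34.42399°
λₘ = λ₁ + atan2(By, cos φ₁ + Bx) = -37.80896°

34.424°S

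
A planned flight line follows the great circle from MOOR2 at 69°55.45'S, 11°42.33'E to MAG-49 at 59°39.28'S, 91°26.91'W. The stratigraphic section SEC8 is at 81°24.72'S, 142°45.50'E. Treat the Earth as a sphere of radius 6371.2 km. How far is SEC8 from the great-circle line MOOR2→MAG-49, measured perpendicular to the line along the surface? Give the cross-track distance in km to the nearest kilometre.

2656 km

MOOR2: φ = -69.92417°, λ = +11.70550°
MAG-49: φ = -59.65467°, λ = -91.44850°
SEC8: φ = -81.41200°, λ = +142.75833°
δ₁₃ = central angle MOOR2→SEC8 = 0.462268 rad  (haversine)
θ₁₃ = bearing MOOR2→SEC8 = 165.375°,  θ₁₂ = bearing MOOR2→MAG-49 = 230.591°
dₓₜ = R·arcsin(sin δ₁₃ · sin(θ₁₃ − θ₁₂)) = 6371.2·arcsin(0.44598·sin(-65.217°)) = -2655.990 km
|dₓₜ| = 2655.990 km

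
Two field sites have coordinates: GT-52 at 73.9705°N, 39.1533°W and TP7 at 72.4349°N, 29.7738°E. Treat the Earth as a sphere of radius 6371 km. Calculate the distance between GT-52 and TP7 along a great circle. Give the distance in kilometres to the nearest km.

Δφ = -1.5356°,  Δλ = 68.9271°
a = sin²(Δφ/2) + cos φ₁ cos φ₂ sin²(Δλ/2) = 0.026865
c = 2·arcsin(√a) = 0.329296 rad = 18.8673°
d = R·c = 6371 × 0.329296 = 2097.9 km

2098 km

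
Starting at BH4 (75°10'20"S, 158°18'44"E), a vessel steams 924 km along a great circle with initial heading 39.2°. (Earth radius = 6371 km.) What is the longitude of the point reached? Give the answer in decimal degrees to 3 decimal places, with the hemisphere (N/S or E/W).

BH4: φ = -75.17222°, λ = +158.31222°
δ = d/R = 924/6371 = 0.145032 rad
φ₂ = arcsin(sin φ₁ cos δ + cos φ₁ sin δ cos θ)
   = arcsin(-0.96670·0.98950 + 0.25591·0.14452·0.77494) = -68.10800°
λ₂ = λ₁ + atan2(sin θ sin δ cos φ₁, cos δ − sin φ₁ sin φ₂) = 172.49299°

172.493°E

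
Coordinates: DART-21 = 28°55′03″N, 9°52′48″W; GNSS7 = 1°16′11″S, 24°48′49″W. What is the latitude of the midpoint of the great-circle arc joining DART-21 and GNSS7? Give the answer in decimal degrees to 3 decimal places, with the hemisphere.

DART-21: φ = +28.91750°, λ = -9.88000°
GNSS7: φ = -1.26972°, λ = -24.81361°
Bx = cos φ₂ cos Δλ = 0.965988,  By = cos φ₂ sin Δλ = -0.257636
φₘ = atan2(sin φ₁ + sin φ₂, √((cos φ₁ + Bx)² + By²)) = 13.93702°
λₘ = λ₁ + atan2(By, cos φ₁ + Bx) = -17.84515°

13.937°N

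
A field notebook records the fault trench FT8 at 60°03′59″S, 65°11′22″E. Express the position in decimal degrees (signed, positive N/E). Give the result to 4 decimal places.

-60.0664°, +65.1894°

lat: 60.0664° S → -60.0664°
lon: 65.1894° E → +65.1894°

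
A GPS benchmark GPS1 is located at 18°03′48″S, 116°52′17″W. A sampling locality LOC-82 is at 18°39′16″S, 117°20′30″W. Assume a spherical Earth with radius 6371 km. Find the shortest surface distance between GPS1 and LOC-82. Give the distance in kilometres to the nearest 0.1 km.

82.4 km

GPS1: φ = -18.06333°, λ = -116.87139°
LOC-82: φ = -18.65444°, λ = -117.34167°
Δφ = -0.5911°,  Δλ = -0.4703°
a = sin²(Δφ/2) + cos φ₁ cos φ₂ sin²(Δλ/2) = 0.000042
c = 2·arcsin(√a) = 0.012928 rad = 0.7407°
d = R·c = 6371 × 0.012928 = 82.4 km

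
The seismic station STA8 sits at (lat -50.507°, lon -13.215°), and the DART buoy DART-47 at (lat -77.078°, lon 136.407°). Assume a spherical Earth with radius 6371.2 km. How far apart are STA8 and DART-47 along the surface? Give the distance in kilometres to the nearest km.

5670 km

Δφ = -26.5710°,  Δλ = 149.6220°
a = sin²(Δφ/2) + cos φ₁ cos φ₂ sin²(Δλ/2) = 0.185268
c = 2·arcsin(√a) = 0.889934 rad = 50.9894°
d = R·c = 6371.2 × 0.889934 = 5669.9 km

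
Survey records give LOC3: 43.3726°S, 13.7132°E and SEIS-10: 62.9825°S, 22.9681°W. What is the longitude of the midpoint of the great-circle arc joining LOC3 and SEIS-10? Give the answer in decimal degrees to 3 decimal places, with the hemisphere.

0.252°W

Bx = cos φ₂ cos Δλ = 0.364305,  By = cos φ₂ sin Δλ = -0.271360
φₘ = atan2(sin φ₁ + sin φ₂, √((cos φ₁ + Bx)² + By²)) = -54.52055°
λₘ = λ₁ + atan2(By, cos φ₁ + Bx) = -0.25175°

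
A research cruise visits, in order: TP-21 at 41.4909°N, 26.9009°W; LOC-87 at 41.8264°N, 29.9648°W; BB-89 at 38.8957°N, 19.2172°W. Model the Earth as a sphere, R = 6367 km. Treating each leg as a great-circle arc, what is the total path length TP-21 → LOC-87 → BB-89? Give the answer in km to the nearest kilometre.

TP-21→LOC-87: c = 0.040377 rad, d = 257.08 km
LOC-87→BB-89: c = 0.151680 rad, d = 965.75 km
Total = 257.08 + 965.75 = 1222.83 km

1223 km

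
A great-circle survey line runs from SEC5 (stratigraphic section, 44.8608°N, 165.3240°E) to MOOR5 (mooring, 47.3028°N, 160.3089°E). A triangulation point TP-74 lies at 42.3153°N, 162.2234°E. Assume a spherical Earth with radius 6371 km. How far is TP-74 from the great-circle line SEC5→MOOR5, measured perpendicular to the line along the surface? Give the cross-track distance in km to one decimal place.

375.6 km

δ₁₃ = central angle SEC5→TP-74 = 0.059237 rad  (haversine)
θ₁₃ = bearing SEC5→TP-74 = 222.499°,  θ₁₂ = bearing SEC5→MOOR5 = 306.857°
dₓₜ = R·arcsin(sin δ₁₃ · sin(θ₁₃ − θ₁₂)) = 6371·arcsin(0.05920·sin(-84.357°)) = -375.570 km
|dₓₜ| = 375.570 km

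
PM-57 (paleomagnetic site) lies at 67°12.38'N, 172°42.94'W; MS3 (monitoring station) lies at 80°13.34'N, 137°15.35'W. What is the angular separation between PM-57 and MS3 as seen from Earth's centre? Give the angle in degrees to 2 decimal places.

15.82°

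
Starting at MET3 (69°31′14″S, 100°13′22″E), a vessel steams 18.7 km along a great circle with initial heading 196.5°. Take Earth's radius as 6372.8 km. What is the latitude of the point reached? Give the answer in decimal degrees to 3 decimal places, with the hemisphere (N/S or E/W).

MET3: φ = -69.52056°, λ = +100.22278°
δ = d/R = 18.7/6372.8 = 0.002934 rad
φ₂ = arcsin(sin φ₁ cos δ + cos φ₁ sin δ cos θ)
   = arcsin(-0.93680·1.00000 + 0.34987·0.00293·-0.95882) = -69.68170°
λ₂ = λ₁ + atan2(sin θ sin δ cos φ₁, cos δ − sin φ₁ sin φ₂) = 100.08526°

69.682°S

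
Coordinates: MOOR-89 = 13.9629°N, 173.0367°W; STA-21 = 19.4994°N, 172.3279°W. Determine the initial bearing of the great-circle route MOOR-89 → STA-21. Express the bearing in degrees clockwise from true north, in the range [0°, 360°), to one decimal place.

Δλ = 0.7088°
y = sin Δλ · cos φ₂ = 0.011661
x = cos φ₁ sin φ₂ − sin φ₁ cos φ₂ cos Δλ = 0.096497
θ = atan2(y, x) = 6.8904° → 6.8904° (mod 360°)

6.9°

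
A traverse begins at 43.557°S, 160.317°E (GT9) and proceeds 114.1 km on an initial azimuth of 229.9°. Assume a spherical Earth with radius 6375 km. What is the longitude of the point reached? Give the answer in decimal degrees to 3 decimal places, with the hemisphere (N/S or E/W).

δ = d/R = 114.1/6375 = 0.017898 rad
φ₂ = arcsin(sin φ₁ cos δ + cos φ₁ sin δ cos θ)
   = arcsin(-0.68908·0.99984 + 0.72469·0.01790·-0.64412) = -44.21235°
λ₂ = λ₁ + atan2(sin θ sin δ cos φ₁, cos δ − sin φ₁ sin φ₂) = 159.22260°

159.223°E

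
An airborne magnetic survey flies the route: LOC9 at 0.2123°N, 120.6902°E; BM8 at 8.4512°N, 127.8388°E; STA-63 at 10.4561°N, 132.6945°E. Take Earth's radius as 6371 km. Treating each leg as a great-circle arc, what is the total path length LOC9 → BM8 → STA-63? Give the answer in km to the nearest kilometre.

1788 km

LOC9→BM8: c = 0.190073 rad, d = 1210.96 km
BM8→STA-63: c = 0.090620 rad, d = 577.34 km
Total = 1210.96 + 577.34 = 1788.30 km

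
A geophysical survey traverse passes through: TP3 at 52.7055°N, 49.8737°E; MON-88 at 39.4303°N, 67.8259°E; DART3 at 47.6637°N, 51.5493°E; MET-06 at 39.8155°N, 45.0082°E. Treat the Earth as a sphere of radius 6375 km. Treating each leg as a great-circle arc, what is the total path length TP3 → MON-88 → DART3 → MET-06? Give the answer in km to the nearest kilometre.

4628 km

TP3→MON-88: c = 0.315978 rad, d = 2014.36 km
MON-88→DART3: c = 0.250279 rad, d = 1595.53 km
DART3→MET-06: c = 0.159758 rad, d = 1018.46 km
Total = 2014.36 + 1595.53 + 1018.46 = 4628.34 km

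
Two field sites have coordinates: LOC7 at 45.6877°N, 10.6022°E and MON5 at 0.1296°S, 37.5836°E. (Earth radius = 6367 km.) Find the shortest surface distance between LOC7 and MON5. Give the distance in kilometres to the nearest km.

5736 km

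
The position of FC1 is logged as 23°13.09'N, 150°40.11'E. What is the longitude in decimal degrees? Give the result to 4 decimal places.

150.6685°E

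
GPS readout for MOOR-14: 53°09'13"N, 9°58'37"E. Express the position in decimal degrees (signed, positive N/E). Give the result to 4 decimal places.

+53.1536°, +9.9769°

lat: 53.1536° N → +53.1536°
lon: 9.9769° E → +9.9769°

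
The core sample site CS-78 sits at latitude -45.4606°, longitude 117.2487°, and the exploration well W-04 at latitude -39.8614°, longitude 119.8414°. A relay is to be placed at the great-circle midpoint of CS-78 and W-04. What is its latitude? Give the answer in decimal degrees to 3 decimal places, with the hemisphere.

Bx = cos φ₂ cos Δλ = 0.766811,  By = cos φ₂ sin Δλ = 0.034723
φₘ = atan2(sin φ₁ + sin φ₂, √((cos φ₁ + Bx)² + By²)) = -42.66829°
λₘ = λ₁ + atan2(By, cos φ₁ + Bx) = 118.60348°

42.668°S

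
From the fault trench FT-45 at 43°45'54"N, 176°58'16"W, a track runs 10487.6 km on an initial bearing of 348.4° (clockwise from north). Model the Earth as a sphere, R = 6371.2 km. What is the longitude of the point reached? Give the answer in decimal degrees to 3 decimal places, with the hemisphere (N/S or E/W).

FT-45: φ = +43.76500°, λ = -176.97111°
δ = d/R = 10487.6/6371.2 = 1.646095 rad
φ₂ = arcsin(sin φ₁ cos δ + cos φ₁ sin δ cos θ)
   = arcsin(0.69170·-0.07523 + 0.72218·0.99717·0.97958) = 40.79790°
λ₂ = λ₁ + atan2(sin θ sin δ cos φ₁, cos δ − sin φ₁ sin φ₂) = 18.38785°

18.388°E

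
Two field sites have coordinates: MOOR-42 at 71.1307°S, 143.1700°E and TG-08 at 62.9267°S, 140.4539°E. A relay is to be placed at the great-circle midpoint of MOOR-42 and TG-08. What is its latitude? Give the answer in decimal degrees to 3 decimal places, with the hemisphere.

Bx = cos φ₂ cos Δλ = 0.454619,  By = cos φ₂ sin Δλ = -0.021567
φₘ = atan2(sin φ₁ + sin φ₂, √((cos φ₁ + Bx)² + By²)) = -67.03432°
λₘ = λ₁ + atan2(By, cos φ₁ + Bx) = 141.58214°

67.034°S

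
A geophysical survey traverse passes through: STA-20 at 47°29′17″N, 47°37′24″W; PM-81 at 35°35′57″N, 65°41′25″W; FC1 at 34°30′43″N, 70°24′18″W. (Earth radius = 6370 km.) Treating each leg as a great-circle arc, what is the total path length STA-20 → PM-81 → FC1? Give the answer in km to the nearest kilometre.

STA-20: φ = +47.48806°, λ = -47.62333°
PM-81: φ = +35.59917°, λ = -65.69028°
FC1: φ = +34.51194°, λ = -70.40500°
STA-20→PM-81: c = 0.312857 rad, d = 1992.90 km
PM-81→FC1: c = 0.069973 rad, d = 445.73 km
Total = 1992.90 + 445.73 = 2438.63 km

2439 km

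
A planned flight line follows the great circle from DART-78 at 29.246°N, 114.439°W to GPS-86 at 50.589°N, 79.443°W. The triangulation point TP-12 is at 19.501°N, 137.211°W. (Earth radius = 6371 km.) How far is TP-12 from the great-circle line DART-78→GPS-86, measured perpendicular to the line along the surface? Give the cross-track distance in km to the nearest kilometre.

1207 km

δ₁₃ = central angle DART-78→TP-12 = 0.398972 rad  (haversine)
θ₁₃ = bearing DART-78→TP-12 = 249.921°,  θ₁₂ = bearing DART-78→GPS-86 = 40.921°
dₓₜ = R·arcsin(sin δ₁₃ · sin(θ₁₃ − θ₁₂)) = 6371·arcsin(0.38847·sin(209.000°)) = -1207.099 km
|dₓₜ| = 1207.099 km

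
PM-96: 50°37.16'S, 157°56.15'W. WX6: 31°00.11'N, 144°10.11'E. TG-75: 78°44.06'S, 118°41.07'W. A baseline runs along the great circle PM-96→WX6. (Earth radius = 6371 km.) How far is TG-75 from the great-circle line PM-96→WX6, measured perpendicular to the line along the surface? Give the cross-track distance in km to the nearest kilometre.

1839 km

PM-96: φ = -50.61933°, λ = -157.93583°
WX6: φ = +31.00183°, λ = +144.16850°
TG-75: φ = -78.73433°, λ = -118.68450°
δ₁₃ = central angle PM-96→TG-75 = 0.547098 rad  (haversine)
θ₁₃ = bearing PM-96→TG-75 = 166.254°,  θ₁₂ = bearing PM-96→WX6 = 313.077°
dₓₜ = R·arcsin(sin δ₁₃ · sin(θ₁₃ − θ₁₂)) = 6371·arcsin(0.52021·sin(-146.823°)) = -1839.109 km
|dₓₜ| = 1839.109 km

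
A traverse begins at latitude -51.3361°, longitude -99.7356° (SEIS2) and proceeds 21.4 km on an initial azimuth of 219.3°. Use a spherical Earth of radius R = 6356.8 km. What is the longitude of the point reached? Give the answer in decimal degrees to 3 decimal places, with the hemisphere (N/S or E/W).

99.932°W

δ = d/R = 21.4/6356.8 = 0.003366 rad
φ₂ = arcsin(sin φ₁ cos δ + cos φ₁ sin δ cos θ)
   = arcsin(-0.78082·0.99999 + 0.62475·0.00337·-0.77384) = -51.48520°
λ₂ = λ₁ + atan2(sin θ sin δ cos φ₁, cos δ − sin φ₁ sin φ₂) = -99.93179°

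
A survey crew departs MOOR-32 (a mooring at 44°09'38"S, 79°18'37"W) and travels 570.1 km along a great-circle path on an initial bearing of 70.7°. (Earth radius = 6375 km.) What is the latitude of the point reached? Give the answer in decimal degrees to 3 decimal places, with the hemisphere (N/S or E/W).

MOOR-32: φ = -44.16056°, λ = -79.31028°
δ = d/R = 570.1/6375 = 0.089427 rad
φ₂ = arcsin(sin φ₁ cos δ + cos φ₁ sin δ cos θ)
   = arcsin(-0.69667·0.99600 + 0.71739·0.08931·0.33051) = -42.27671°
λ₂ = λ₁ + atan2(sin θ sin δ cos φ₁, cos δ − sin φ₁ sin φ₂) = -72.76899°

42.277°S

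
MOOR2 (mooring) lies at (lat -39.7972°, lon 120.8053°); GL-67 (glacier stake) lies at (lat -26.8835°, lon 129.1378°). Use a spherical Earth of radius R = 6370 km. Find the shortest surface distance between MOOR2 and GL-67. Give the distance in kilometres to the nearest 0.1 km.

1629.1 km

Δφ = 12.9137°,  Δλ = 8.3325°
a = sin²(Δφ/2) + cos φ₁ cos φ₂ sin²(Δλ/2) = 0.016263
c = 2·arcsin(√a) = 0.255750 rad = 14.6534°
d = R·c = 6370 × 0.255750 = 1629.1 km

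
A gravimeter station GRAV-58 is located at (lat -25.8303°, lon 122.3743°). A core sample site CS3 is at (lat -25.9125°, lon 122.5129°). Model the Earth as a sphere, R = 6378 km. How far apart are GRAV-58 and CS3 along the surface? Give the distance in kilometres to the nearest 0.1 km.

16.6 km

Δφ = -0.0822°,  Δλ = 0.1386°
a = sin²(Δφ/2) + cos φ₁ cos φ₂ sin²(Δλ/2) = 0.000002
c = 2·arcsin(√a) = 0.002607 rad = 0.1494°
d = R·c = 6378 × 0.002607 = 16.6 km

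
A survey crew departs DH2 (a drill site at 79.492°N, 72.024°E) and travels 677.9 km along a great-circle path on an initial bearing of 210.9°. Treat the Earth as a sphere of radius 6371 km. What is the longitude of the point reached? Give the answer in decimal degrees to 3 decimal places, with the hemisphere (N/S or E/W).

60.643°E

δ = d/R = 677.9/6371 = 0.106404 rad
φ₂ = arcsin(sin φ₁ cos δ + cos φ₁ sin δ cos θ)
   = arcsin(0.98323·0.99434 + 0.18237·0.10620·-0.85806) = 73.95589°
λ₂ = λ₁ + atan2(sin θ sin δ cos φ₁, cos δ − sin φ₁ sin φ₂) = 60.64265°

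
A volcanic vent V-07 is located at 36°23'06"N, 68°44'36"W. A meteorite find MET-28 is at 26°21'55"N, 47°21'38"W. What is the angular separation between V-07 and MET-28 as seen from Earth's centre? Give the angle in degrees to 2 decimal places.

20.76°

V-07: φ = +36.38500°, λ = -68.74333°
MET-28: φ = +26.36528°, λ = -47.36056°
Δφ = -10.0197°,  Δλ = 21.3828°
a = sin²(Δφ/2) + cos φ₁ cos φ₂ sin²(Δλ/2) = 0.032452
c = 2·arcsin(√a) = 0.362264 rad = 20.7562°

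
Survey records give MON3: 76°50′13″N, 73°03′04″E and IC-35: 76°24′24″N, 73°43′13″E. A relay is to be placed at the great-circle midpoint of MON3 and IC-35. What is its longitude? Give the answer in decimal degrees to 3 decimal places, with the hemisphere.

MON3: φ = +76.83694°, λ = +73.05111°
IC-35: φ = +76.40667°, λ = +73.72028°
Bx = cos φ₂ cos Δλ = 0.235013,  By = cos φ₂ sin Δλ = 0.002745
φₘ = atan2(sin φ₁ + sin φ₂, √((cos φ₁ + Bx)² + By²)) = 76.62203°
λₘ = λ₁ + atan2(By, cos φ₁ + Bx) = 73.39098°

73.391°E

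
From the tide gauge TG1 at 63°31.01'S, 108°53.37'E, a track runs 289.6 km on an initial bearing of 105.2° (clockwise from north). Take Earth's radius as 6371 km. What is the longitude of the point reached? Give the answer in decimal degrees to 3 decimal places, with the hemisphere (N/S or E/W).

114.648°E

TG1: φ = -63.51683°, λ = +108.88950°
δ = d/R = 289.6/6371 = 0.045456 rad
φ₂ = arcsin(sin φ₁ cos δ + cos φ₁ sin δ cos θ)
   = arcsin(-0.89507·0.99897 + 0.44593·0.04544·-0.26219) = -64.08635°
λ₂ = λ₁ + atan2(sin θ sin δ cos φ₁, cos δ − sin φ₁ sin φ₂) = 114.64831°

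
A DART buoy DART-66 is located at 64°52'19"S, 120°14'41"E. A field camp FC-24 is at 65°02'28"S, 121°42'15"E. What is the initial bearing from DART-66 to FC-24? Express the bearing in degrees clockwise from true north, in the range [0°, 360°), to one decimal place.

106.0°

DART-66: φ = -64.87194°, λ = +120.24472°
FC-24: φ = -65.04111°, λ = +121.70417°
Δλ = 1.4594°
y = sin Δλ · cos φ₂ = 0.010747
x = cos φ₁ sin φ₂ − sin φ₁ cos φ₂ cos Δλ = -0.003076
θ = atan2(y, x) = 105.9740° → 105.9740° (mod 360°)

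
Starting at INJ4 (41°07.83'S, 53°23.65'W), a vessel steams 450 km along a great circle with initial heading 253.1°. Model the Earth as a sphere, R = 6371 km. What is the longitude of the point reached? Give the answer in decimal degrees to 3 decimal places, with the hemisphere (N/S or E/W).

58.623°W

INJ4: φ = -41.13050°, λ = -53.39417°
δ = d/R = 450/6371 = 0.070633 rad
φ₂ = arcsin(sin φ₁ cos δ + cos φ₁ sin δ cos θ)
   = arcsin(-0.65778·0.99751 + 0.75321·0.07057·-0.29070) = -42.18983°
λ₂ = λ₁ + atan2(sin θ sin δ cos φ₁, cos δ − sin φ₁ sin φ₂) = -58.62322°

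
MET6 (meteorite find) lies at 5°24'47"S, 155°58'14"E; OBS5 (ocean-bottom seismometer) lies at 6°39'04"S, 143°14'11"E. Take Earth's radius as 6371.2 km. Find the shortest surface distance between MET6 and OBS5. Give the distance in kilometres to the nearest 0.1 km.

MET6: φ = -5.41306°, λ = +155.97056°
OBS5: φ = -6.65111°, λ = +143.23639°
Δφ = -1.2381°,  Δλ = -12.7342°
a = sin²(Δφ/2) + cos φ₁ cos φ₂ sin²(Δλ/2) = 0.012278
c = 2·arcsin(√a) = 0.222067 rad = 12.7235°
d = R·c = 6371.2 × 0.222067 = 1414.8 km

1414.8 km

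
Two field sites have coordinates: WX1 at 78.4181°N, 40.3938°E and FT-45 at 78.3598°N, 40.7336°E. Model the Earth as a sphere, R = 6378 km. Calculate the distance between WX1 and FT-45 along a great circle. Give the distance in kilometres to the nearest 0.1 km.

Δφ = -0.0583°,  Δλ = 0.3398°
a = sin²(Δφ/2) + cos φ₁ cos φ₂ sin²(Δλ/2) = 0.000001
c = 2·arcsin(√a) = 0.001568 rad = 0.0899°
d = R·c = 6378 × 0.001568 = 10.0 km

10.0 km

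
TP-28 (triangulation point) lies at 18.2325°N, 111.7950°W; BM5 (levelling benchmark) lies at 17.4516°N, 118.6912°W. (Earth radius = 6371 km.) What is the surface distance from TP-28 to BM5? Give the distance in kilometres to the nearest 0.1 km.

Δφ = -0.7809°,  Δλ = -6.8962°
a = sin²(Δφ/2) + cos φ₁ cos φ₂ sin²(Δλ/2) = 0.003324
c = 2·arcsin(√a) = 0.115373 rad = 6.6104°
d = R·c = 6371 × 0.115373 = 735.0 km

735.0 km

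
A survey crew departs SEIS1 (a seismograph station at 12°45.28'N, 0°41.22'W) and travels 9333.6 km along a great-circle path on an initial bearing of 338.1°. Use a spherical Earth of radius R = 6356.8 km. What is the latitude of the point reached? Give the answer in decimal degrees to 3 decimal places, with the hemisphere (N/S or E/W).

SEIS1: φ = +12.75467°, λ = -0.68700°
δ = d/R = 9333.6/6356.8 = 1.468286 rad
φ₂ = arcsin(sin φ₁ cos δ + cos φ₁ sin δ cos θ)
   = arcsin(0.22078·0.10233 + 0.97532·0.99475·0.92784) = 67.33639°
λ₂ = λ₁ + atan2(sin θ sin δ cos φ₁, cos δ − sin φ₁ sin φ₂) = -106.34002°

67.336°N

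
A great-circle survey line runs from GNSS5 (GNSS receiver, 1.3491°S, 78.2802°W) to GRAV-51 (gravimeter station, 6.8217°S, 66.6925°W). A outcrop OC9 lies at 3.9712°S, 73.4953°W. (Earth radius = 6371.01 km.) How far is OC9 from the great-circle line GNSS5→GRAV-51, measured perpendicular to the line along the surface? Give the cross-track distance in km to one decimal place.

33.5 km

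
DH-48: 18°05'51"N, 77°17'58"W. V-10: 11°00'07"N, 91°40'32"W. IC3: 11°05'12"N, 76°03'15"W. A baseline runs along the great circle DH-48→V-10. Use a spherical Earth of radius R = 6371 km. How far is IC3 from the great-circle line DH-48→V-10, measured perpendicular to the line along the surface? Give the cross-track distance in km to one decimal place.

763.4 km

DH-48: φ = +18.09750°, λ = -77.29944°
V-10: φ = +11.00194°, λ = -91.67556°
IC3: φ = +11.08667°, λ = -76.05417°
δ₁₃ = central angle DH-48→IC3 = 0.124154 rad  (haversine)
θ₁₃ = bearing DH-48→IC3 = 170.083°,  θ₁₂ = bearing DH-48→V-10 = 244.937°
dₓₜ = R·arcsin(sin δ₁₃ · sin(θ₁₃ − θ₁₂)) = 6371·arcsin(0.12384·sin(-74.854°)) = -763.374 km
|dₓₜ| = 763.374 km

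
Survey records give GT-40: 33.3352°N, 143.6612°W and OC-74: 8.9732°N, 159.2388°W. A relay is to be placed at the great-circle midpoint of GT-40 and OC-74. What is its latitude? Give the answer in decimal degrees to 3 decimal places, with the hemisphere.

Bx = cos φ₂ cos Δλ = 0.951479,  By = cos φ₂ sin Δλ = -0.265257
φₘ = atan2(sin φ₁ + sin φ₂, √((cos φ₁ + Bx)² + By²)) = 21.33227°
λₘ = λ₁ + atan2(By, cos φ₁ + Bx) = -152.10459°

21.332°N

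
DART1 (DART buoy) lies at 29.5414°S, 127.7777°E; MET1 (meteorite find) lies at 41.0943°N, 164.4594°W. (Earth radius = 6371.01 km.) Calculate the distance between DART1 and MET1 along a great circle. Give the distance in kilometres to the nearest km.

10492 km

Δφ = 70.6357°,  Δλ = 67.7629°
a = sin²(Δφ/2) + cos φ₁ cos φ₂ sin²(Δλ/2) = 0.537978
c = 2·arcsin(√a) = 1.646826 rad = 94.3562°
d = R·c = 6371.01 × 1.646826 = 10491.9 km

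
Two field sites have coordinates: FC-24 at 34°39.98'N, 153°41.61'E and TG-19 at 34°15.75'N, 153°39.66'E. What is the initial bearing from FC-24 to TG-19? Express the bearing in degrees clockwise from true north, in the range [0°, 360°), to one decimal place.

FC-24: φ = +34.66633°, λ = +153.69350°
TG-19: φ = +34.26250°, λ = +153.66100°
Δλ = -0.0325°
y = sin Δλ · cos φ₂ = -0.000469
x = cos φ₁ sin φ₂ − sin φ₁ cos φ₂ cos Δλ = -0.007048
θ = atan2(y, x) = -176.1946° → 183.8054° (mod 360°)

183.8°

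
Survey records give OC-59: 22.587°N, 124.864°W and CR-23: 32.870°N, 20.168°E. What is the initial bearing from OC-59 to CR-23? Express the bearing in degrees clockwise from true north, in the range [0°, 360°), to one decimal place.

Δλ = 145.0320°
y = sin Δλ · cos φ₂ = 0.481365
x = cos φ₁ sin φ₂ − sin φ₁ cos φ₂ cos Δλ = 0.765463
θ = atan2(y, x) = 32.1639° → 32.1639° (mod 360°)

32.2°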